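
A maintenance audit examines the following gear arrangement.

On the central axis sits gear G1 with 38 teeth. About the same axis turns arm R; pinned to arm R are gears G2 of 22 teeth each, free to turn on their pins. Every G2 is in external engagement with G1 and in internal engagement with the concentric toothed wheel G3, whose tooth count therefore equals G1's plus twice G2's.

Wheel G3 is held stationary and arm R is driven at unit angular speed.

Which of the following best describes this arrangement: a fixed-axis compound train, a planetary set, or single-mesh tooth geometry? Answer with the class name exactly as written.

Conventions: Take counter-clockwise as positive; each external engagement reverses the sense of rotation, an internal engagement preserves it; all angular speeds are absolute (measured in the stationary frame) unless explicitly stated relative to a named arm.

planetary set

class = planetary set [G3 = 38+2·22 = 82; Willis about the carrier]
classification: planetary set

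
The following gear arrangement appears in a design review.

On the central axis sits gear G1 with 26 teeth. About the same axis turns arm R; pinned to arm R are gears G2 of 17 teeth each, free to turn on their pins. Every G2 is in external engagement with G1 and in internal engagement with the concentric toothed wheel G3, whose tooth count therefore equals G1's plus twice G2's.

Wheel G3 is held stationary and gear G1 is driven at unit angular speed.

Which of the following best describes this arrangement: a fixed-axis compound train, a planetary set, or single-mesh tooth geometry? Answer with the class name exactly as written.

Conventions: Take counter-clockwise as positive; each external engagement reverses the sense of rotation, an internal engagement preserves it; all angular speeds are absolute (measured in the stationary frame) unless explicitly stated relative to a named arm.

recognized (axles ride arm R): planetary set, 26/17/60 teeth
classification: planetary set

planetary set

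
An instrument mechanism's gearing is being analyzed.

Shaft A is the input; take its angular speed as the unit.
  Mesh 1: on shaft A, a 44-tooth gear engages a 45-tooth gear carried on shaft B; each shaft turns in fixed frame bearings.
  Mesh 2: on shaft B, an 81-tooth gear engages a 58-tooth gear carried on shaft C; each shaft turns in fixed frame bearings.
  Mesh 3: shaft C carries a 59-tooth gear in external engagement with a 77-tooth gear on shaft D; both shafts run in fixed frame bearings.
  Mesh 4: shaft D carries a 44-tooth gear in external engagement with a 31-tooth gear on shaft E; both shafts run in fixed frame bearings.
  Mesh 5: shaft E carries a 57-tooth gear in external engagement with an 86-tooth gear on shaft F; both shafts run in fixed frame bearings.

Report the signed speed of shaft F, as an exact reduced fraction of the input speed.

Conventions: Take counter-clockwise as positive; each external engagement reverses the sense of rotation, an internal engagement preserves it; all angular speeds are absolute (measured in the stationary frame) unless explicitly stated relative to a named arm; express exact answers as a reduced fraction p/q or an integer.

5-mesh fixed-axis compound train (all bearings frame-fixed)
mesh 1 [44T→45T]: |ω|/ω_in = 1×44/45 = 44/45, sense flips to −
mesh 2 [81T→58T]: |ω|/ω_in = (44/45)×81/58 = 198/145, sense flips to +
mesh 3 [59T→77T]: |ω|/ω_in = (198/145)×59/77 = 1062/1015, sense flips to −
mesh 4 [44T→31T]: |ω|/ω_in = (1062/1015)×44/31 = 46728/31465, sense flips to +
mesh 5 [57T→86T]: |ω|/ω_in = (46728/31465)×57/86 = 1331748/1352995, sense flips to −
signed output speed (× input speed) = -1331748/1352995

-1331748/1352995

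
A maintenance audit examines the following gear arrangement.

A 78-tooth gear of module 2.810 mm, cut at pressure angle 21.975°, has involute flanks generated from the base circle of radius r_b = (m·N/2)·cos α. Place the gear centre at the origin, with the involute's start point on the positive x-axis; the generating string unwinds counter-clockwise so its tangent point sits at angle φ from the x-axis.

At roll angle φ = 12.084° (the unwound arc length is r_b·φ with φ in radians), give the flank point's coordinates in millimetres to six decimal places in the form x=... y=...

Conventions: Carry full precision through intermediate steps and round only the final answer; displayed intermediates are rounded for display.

x=103.863175 y=0.316390

class = single-mesh tooth geometry [base-circle involute, m = 2.810, 78T]
pitch radius r_p = m·N/2 = 2.810·78/2 = 109.590000
base radius r_b = r_p·cos α = 109.590000·cos 21.975° = 101.627982
roll angle φ = 12.084° = 0.21090559 rad
x = r_b·(cos φ + φ·sin φ) = 103.863175
y = r_b·(sin φ − φ·cos φ) = 0.316390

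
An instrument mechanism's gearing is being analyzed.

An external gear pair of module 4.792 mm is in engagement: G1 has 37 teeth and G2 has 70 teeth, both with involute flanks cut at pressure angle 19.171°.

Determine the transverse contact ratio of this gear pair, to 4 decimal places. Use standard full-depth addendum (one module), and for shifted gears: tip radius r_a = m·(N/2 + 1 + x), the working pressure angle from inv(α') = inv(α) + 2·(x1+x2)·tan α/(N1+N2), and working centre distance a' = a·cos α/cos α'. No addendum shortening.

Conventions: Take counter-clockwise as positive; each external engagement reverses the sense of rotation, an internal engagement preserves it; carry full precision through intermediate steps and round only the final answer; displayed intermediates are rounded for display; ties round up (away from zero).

1.7988

topology: single-mesh involute geometry — m = 4.792, 37T/70T pair
base radii: r_b1 = 83.735600, r_b2 = 158.418702
tip radii: r_a1 = 93.444000, r_a2 = 172.512000
no profile shift: α' = α, a' = a
action lengths: √(r_a1²−r_b1²) = 41.474456, √(r_a2²−r_b2²) = 68.292788
base pitch p_b = π·m·cos α = 14.219629
CR = (41.474456 + 68.292788 − 256.372000·sin 19.17100°)/14.219629 = 1.798753
contact ratio ≈ 1.7988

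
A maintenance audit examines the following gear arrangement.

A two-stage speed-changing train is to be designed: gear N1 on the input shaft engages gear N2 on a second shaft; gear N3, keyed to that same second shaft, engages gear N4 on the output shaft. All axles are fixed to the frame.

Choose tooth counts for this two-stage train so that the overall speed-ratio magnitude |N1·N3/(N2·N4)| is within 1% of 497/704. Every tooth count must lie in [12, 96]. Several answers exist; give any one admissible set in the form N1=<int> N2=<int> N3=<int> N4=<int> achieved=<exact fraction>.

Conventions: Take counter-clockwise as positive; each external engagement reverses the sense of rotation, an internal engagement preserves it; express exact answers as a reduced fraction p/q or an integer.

N1=14 N2=16 N3=71 N4=88 achieved=497/704

design class (target 497/704): fixed-axis compound train
target = 497/704 in lowest terms: an exact hit needs N1·N3 = k·497 and N2·N4 = k·704 for one integer k, every count in [12, 96]; additionally prefer no 1:1 stage (N1 ≠ N2, N3 ≠ N4)
k = 1: no 1:1-free in-range split of k·497 and k·704 into factor pairs; take k = 2
k = 2: N1·N3 = 994 = 14·71, N2·N4 = 1408 = 16·88
achieved = 14·71/(16·88) = 497/704; |achieved − target| = 0 ≤ 497/70400 ✓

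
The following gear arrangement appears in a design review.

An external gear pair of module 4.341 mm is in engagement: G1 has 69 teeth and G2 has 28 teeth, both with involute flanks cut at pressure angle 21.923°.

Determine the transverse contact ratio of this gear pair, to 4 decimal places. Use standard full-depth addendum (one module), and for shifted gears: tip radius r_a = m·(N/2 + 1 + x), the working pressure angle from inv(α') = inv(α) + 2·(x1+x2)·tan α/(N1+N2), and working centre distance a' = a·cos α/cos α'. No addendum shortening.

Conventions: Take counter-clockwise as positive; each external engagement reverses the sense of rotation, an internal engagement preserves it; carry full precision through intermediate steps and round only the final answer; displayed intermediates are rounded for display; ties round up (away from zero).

single-mesh involute tooth geometry (69T engaging 28T at module 4.341)
base radii: r_b1 = 138.934498, r_b2 = 56.379216
tip radii: r_a1 = 154.105500, r_a2 = 65.115000
no profile shift: α' = α, a' = a
action lengths: √(r_a1²−r_b1²) = 66.676161, √(r_a2²−r_b2²) = 32.578324
base pitch p_b = π·m·cos α = 12.651467
CR = (66.676161 + 32.578324 − 210.538500·sin 21.92300°)/12.651467 = 1.632047
contact ratio ≈ 1.6320

1.6320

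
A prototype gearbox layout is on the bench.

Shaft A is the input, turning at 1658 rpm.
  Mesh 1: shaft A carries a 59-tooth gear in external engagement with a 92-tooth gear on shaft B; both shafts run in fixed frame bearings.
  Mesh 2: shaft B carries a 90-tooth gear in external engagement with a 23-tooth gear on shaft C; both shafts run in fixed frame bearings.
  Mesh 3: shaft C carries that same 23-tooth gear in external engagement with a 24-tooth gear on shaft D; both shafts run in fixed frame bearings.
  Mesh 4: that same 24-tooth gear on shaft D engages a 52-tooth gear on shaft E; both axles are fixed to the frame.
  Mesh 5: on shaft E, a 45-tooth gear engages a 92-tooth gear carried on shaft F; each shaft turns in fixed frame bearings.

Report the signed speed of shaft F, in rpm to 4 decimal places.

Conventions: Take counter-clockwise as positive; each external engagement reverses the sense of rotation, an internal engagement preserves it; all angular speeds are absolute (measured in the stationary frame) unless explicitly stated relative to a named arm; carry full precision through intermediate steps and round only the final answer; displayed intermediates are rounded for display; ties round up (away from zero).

-900.1452 rpm

topology: fixed-axis compound train — 5 meshes, A→F
mesh 1 [59T→92T]: ω = 1658.0000×59/92 = 1063.2826 rpm, sense flips to −
mesh 2 [90T→23T]: ω = 1063.2826×90/23 = 4160.6711 rpm, sense flips to +
mesh 3 [23T→24T]: ω = 4160.6711×23/24 = 3987.3098 rpm, sense flips to −
mesh 4 [24T→52T]: ω = 3987.3098×24/52 = 1840.2968 rpm, sense flips to +
mesh 5 [45T→92T]: ω = 1840.2968×45/92 = 900.1452 rpm, sense flips to −
signed output speed = -900.1452 rpm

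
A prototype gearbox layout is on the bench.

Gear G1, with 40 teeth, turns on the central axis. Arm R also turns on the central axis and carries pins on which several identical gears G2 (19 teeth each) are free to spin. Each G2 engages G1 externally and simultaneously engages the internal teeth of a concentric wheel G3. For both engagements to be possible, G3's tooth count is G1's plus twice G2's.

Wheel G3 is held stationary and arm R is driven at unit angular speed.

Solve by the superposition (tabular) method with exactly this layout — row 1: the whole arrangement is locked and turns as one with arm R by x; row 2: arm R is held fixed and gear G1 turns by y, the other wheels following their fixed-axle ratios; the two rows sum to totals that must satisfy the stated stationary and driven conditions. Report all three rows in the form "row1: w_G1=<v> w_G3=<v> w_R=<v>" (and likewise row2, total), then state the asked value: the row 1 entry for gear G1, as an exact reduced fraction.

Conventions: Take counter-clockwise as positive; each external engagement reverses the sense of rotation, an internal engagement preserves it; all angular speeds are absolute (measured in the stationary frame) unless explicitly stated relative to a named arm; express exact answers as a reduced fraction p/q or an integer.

row1: w_G1=1 w_G3=1 w_R=1
row2: w_G1=39/20 w_G3=-1 w_R=0
total: w_G1=59/20 w_G3=0 w_R=1
asked value: 1

class = planetary set [G3 = 40+2·19 = 78; Willis about the carrier]
row 1: whole set turns with the arm by x
row 2 (arm held, sun turns y): ω_ring = −(40/78)·y, ω_arm = 0
boundary: total ω_ring = x − (40/78)·y = 0 and total ω_arm = x = 1  ⇒  y = 39/20, x = 1
row 2 ring = −(40/78)·39/20 = -1
totals (row 1 + row 2): sun 1 + 39/20 = 59/20, ring 1 + (-1) = 0, arm 1 + 0 = 1
asked cell (row1, sun) = 1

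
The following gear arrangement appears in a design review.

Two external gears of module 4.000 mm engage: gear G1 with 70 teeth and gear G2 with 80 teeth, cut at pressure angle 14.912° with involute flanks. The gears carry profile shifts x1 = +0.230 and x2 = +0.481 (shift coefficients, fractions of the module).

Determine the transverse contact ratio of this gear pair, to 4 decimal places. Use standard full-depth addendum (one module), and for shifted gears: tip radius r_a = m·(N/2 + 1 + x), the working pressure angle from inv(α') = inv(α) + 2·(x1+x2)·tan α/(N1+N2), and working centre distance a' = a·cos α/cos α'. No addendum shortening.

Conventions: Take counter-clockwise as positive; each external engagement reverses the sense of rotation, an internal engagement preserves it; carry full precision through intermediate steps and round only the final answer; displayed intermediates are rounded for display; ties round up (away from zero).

recognized (one external pair, fixed centres): single-mesh tooth geometry, m = 4.000, N1 = 70, N2 = 80
base radii: r_b1 = 135.285109, r_b2 = 154.611553
tip radii: r_a1 = 144.920000, r_a2 = 165.924000
inv(α') = inv(14.912°) + 2·(+0.230+0.481)·tan α/(70+80) = 0.00856477  ⇒  α' = 16.71296°
a' = a·cos α / cos α' = 300.0000·cos 14.912°/cos 16.71296° = 302.682745
action lengths: √(r_a1²−r_b1²) = 51.959078, √(r_a2²−r_b2²) = 60.216622
base pitch p_b = π·m·cos α = 12.143163
CR = (51.959078 + 60.216622 − 302.682745·sin 16.71296°)/12.143163 = 2.069564
contact ratio ≈ 2.0696

2.0696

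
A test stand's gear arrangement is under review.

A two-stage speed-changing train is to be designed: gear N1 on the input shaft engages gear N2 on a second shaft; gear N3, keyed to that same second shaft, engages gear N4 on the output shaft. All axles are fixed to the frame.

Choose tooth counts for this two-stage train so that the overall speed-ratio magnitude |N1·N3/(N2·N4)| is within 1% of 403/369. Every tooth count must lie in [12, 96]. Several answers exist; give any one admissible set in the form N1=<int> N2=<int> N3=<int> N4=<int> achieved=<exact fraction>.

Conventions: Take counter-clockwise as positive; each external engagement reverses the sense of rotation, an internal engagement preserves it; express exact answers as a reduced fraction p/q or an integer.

design class (target 403/369): fixed-axis compound train
target = 403/369 in lowest terms: an exact hit needs N1·N3 = k·403 and N2·N4 = k·369 for one integer k, every count in [12, 96]; additionally prefer no 1:1 stage (N1 ≠ N2, N3 ≠ N4)
k = 1: no 1:1-free in-range split of k·403 and k·369 into factor pairs; take k = 2
k = 2: N1·N3 = 806 = 13·62, N2·N4 = 738 = 18·41
achieved = 13·62/(18·41) = 403/369; |achieved − target| = 0 ≤ 403/36900 ✓

N1=13 N2=18 N3=62 N4=41 achieved=403/369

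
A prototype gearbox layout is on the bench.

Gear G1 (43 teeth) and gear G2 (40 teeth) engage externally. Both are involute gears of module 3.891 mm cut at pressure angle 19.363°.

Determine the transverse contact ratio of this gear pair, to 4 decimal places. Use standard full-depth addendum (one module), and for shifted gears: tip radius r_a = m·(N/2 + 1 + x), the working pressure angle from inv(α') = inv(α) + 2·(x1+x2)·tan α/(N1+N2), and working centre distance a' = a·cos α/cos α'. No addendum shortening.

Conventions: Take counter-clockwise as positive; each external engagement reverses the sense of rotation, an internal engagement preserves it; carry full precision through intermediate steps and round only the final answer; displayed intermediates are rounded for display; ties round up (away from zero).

single-mesh involute tooth geometry (43T engaging 40T at module 3.891)
base radii: r_b1 = 78.924634, r_b2 = 73.418264
tip radii: r_a1 = 87.547500, r_a2 = 81.711000
no profile shift: α' = α, a' = a
action lengths: √(r_a1²−r_b1²) = 37.887556, √(r_a2²−r_b2²) = 35.867060
base pitch p_b = π·m·cos α = 11.532514
CR = (37.887556 + 35.867060 − 161.476500·sin 19.36300°)/11.532514 = 1.753023
contact ratio ≈ 1.7530

1.7530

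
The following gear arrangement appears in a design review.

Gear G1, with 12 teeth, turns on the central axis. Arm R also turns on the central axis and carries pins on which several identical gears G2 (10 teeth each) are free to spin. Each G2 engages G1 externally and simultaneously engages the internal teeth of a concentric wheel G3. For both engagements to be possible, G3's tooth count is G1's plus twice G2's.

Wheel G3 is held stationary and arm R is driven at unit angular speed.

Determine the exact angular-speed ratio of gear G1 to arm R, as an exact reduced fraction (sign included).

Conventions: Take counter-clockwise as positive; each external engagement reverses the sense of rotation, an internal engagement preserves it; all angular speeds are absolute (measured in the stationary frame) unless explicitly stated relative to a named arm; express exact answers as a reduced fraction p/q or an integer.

11/3

planetary set (12T centre, 10T on arm, 32T internal) — Willis relation
ring teeth: 12 + 2·10 = 32
12(ω_sun−ω_arm) = −32(ω_ring−ω_arm),  ω_ring = 0, ω_arm = 1
ω_sun = 1 − (32/12)(0−1) = 11/3
ω_out/ω_in = 11/3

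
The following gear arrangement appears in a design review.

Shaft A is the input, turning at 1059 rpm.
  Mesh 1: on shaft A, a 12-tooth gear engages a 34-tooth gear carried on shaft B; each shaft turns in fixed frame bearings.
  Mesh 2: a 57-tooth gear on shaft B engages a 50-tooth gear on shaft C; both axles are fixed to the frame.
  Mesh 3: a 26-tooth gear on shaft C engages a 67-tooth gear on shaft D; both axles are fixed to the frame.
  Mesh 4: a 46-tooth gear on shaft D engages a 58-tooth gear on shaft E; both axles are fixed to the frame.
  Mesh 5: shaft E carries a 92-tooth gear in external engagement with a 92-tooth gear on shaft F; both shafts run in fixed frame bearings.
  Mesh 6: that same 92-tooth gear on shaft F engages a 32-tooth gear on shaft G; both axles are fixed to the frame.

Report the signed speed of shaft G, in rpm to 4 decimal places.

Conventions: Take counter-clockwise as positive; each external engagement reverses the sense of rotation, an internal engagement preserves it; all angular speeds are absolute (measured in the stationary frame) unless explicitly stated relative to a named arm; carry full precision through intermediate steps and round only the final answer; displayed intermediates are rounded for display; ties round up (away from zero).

class = fixed-axis compound train [6 meshes; 6 ratios multiply, 6 sense flips]
mesh 1 [12T→34T]: ω = 1059.0000×12/34 = 373.7647 rpm, sense flips to −
mesh 2 [57T→50T]: ω = 373.7647×57/50 = 426.0918 rpm, sense flips to +
mesh 3 [26T→67T]: ω = 426.0918×26/67 = 165.3490 rpm, sense flips to −
mesh 4 [46T→58T]: ω = 165.3490×46/58 = 131.1389 rpm, sense flips to +
mesh 5 [92T→92T]: ω = 131.1389×92/92 = 131.1389 rpm, sense flips to −
mesh 6 [92T→32T]: ω = 131.1389×92/32 = 377.0243 rpm, sense flips to +
signed output speed = +377.0243 rpm

+377.0243 rpm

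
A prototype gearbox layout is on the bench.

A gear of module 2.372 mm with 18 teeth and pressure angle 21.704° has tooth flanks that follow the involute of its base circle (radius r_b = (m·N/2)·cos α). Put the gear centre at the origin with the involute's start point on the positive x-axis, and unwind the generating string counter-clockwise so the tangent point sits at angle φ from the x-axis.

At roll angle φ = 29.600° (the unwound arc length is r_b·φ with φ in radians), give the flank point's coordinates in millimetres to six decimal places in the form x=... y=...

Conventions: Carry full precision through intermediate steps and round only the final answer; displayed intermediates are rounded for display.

class = single-mesh tooth geometry [base-circle involute, m = 2.372, 18T]
pitch radius r_p = m·N/2 = 2.372·18/2 = 21.348000
base radius r_b = r_p·cos α = 21.348000·cos 21.704° = 19.834571
roll angle φ = 29.600° = 0.51661746 rad
x = r_b·(cos φ + φ·sin φ) = 22.307425
y = r_b·(sin φ − φ·cos φ) = 0.887510

x=22.307425 y=0.887510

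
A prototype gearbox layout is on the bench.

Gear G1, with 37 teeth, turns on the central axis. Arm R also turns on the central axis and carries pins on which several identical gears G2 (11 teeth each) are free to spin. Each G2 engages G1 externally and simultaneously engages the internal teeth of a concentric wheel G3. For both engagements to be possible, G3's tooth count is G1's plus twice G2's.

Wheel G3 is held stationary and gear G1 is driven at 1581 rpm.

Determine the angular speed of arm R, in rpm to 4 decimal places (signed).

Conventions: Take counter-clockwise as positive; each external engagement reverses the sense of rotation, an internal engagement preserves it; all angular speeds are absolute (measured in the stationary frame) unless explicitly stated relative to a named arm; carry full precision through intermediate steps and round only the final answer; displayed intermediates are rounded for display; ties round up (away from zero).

+609.3438 rpm

planetary set (37T centre, 11T on arm, 59T internal) — Willis relation
normalise by the input: solve with ω_sun = 1, then scale by 1581 rpm
ring teeth: 37 + 2·11 = 59
37(ω_sun−ω_arm) = −59(ω_ring−ω_arm),  ω_ring = 0, ω_sun = 1
37(1−ω_arm) = −59(0−ω_arm)  ⇒  96·ω_arm = 37  ⇒  ω_arm = 37/96
scale: ω_arm = 37/96 × 1581 rpm = +609.3438 rpm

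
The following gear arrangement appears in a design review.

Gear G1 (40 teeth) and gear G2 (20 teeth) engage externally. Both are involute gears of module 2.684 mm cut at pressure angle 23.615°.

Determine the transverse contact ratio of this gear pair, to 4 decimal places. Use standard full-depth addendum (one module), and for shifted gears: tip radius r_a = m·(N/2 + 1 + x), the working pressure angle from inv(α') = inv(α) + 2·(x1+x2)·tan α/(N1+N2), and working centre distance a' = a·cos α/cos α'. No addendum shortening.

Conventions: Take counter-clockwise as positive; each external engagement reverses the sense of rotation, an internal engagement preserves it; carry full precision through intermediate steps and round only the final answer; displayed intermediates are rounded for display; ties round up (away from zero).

1.5026

recognized (one external pair, fixed centres): single-mesh tooth geometry, m = 2.684, N1 = 40, N2 = 20
base radii: r_b1 = 49.184723, r_b2 = 24.592362
tip radii: r_a1 = 56.364000, r_a2 = 29.524000
no profile shift: α' = α, a' = a
action lengths: √(r_a1²−r_b1²) = 27.527504, √(r_a2²−r_b2²) = 16.336533
base pitch p_b = π·m·cos α = 7.725918
CR = (27.527504 + 16.336533 − 80.520000·sin 23.61500°)/7.725918 = 1.502555
contact ratio ≈ 1.5026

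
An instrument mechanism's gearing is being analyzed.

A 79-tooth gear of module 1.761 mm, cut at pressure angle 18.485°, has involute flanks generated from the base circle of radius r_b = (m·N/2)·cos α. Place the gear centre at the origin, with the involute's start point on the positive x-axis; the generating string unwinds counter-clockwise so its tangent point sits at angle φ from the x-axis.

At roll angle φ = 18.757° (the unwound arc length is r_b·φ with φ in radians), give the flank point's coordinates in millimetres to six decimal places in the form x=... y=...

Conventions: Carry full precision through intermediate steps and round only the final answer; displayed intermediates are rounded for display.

x=69.411649 y=0.763292

recognized (one wheel, involute flank): single-mesh tooth geometry, m = 1.761, N = 79
pitch radius r_p = m·N/2 = 1.761·79/2 = 69.559500
base radius r_b = r_p·cos α = 69.559500·cos 18.485° = 65.970695
roll angle φ = 18.757° = 0.32737141 rad
x = r_b·(cos φ + φ·sin φ) = 69.411649
y = r_b·(sin φ − φ·cos φ) = 0.763292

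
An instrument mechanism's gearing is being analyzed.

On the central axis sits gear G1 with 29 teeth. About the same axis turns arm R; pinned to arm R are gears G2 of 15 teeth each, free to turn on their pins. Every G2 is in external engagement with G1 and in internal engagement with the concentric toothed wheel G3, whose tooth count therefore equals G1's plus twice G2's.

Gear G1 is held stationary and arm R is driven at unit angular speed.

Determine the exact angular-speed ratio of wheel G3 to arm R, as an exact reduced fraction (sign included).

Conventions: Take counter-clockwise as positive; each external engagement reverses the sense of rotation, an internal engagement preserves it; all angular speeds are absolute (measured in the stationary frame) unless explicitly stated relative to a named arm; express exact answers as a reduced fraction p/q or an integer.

88/59

topology: planetary set — G1 29T / G2 15T / G3 59T, arm = carrier (Willis)
ring teeth: 29 + 2·15 = 59
29(ω_sun−ω_arm) = −59(ω_ring−ω_arm),  ω_sun = 0, ω_arm = 1
ω_ring = 1 − (29/59)(0−1) = 88/59
ω_out/ω_in = 88/59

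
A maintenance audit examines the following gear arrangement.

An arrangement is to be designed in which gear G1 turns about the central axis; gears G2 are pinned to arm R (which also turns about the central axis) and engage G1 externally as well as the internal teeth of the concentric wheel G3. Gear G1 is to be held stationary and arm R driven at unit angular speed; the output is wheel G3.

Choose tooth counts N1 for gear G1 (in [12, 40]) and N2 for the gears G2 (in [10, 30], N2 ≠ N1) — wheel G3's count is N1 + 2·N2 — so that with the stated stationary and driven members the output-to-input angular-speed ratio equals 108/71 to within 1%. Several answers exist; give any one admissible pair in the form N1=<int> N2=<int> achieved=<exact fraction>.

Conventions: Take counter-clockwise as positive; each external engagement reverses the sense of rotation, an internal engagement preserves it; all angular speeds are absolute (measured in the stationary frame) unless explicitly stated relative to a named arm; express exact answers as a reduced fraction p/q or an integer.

N1=37 N2=17 achieved=108/71

planetary set to be sized for 108/71 (Willis relation)
Willis with ω_sun = 0: ω_ring/ω_arm = (N1+N3)/N3; set equal to 108/71  ⇒  N3/N1 = 1/(108/71 − 1) = 71/37
N3 = N1 + 2·N2  ⇒  N2/N1 = (N3/N1 − 1)/2 = (71/37 − 1)/2 = 17/37
smallest multiple with N1 ≥ 12 and N2 ≥ 10: k = 1  ⇒  N1 = 1·37 = 37, N2 = 1·17 = 17 (N1 ≤ 40, N2 ≤ 30, N2 ≠ N1 ✓), N3 = 37 + 2·17 = 71
check: (N1+N3)/N3 with N1 = 37, N3 = 71 gives 108/71; |achieved − target| = 0 ≤ 27/1775 ✓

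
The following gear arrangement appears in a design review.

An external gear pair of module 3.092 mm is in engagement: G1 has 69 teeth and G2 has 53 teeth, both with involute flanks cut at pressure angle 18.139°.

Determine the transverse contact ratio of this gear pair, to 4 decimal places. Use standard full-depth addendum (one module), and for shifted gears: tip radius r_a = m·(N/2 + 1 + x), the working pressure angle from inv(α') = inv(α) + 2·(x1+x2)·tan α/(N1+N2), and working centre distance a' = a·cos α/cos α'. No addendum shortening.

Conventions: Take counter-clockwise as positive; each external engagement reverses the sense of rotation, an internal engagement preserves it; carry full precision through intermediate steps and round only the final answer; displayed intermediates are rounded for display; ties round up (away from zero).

recognized (one external pair, fixed centres): single-mesh tooth geometry, m = 3.092, N1 = 69, N2 = 53
base radii: r_b1 = 101.372733, r_b2 = 77.866012
tip radii: r_a1 = 109.766000, r_a2 = 85.030000
no profile shift: α' = α, a' = a
action lengths: √(r_a1²−r_b1²) = 42.096837, √(r_a2²−r_b2²) = 34.161162
base pitch p_b = π·m·cos α = 9.231068
CR = (42.096837 + 34.161162 − 188.612000·sin 18.13900°)/9.231068 = 1.899962
contact ratio ≈ 1.9000

1.9000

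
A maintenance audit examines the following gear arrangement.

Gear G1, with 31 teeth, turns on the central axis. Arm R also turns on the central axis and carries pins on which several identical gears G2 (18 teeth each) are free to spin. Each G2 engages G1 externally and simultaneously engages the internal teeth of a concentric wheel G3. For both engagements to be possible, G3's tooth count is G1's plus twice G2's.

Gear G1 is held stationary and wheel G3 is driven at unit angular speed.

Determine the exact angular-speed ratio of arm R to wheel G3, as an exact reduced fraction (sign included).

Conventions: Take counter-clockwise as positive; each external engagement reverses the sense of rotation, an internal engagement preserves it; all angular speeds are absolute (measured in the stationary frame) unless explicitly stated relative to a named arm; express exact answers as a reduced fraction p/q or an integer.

67/98

planetary set (31T centre, 18T on arm, 67T internal) — Willis relation
ring teeth: 31 + 2·18 = 67
31(ω_sun−ω_arm) = −67(ω_ring−ω_arm),  ω_sun = 0, ω_ring = 1
31(0−ω_arm) = −67(1−ω_arm)  ⇒  98·ω_arm = 67  ⇒  ω_arm = 67/98
ω_out/ω_in = 67/98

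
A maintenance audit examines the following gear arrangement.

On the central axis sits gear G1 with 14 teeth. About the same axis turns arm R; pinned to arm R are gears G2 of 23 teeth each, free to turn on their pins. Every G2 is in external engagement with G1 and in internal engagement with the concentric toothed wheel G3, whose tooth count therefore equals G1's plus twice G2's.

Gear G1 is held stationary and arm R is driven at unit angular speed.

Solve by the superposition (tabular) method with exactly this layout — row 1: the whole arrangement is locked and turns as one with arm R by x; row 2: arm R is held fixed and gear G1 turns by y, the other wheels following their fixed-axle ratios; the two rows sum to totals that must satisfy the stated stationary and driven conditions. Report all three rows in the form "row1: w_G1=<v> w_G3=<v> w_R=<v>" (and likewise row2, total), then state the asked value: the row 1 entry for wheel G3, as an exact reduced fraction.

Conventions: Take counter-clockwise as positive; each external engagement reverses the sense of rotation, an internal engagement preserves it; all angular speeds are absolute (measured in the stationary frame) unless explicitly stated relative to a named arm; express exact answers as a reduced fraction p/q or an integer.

recognized (axles ride arm R): planetary set, 14/23/60 teeth
superposition row 1 [locked train]: every member turns x
row 2 — arm fixed, fixed-axis ratios: sun y, ring −(14/60)·y, arm 0
boundary: total ω_sun = x + y = 0 and total ω_arm = x = 1  ⇒  y = -1, x = 1
row 2 ring = −(14/60)·(-1) = 7/30
totals (row 1 + row 2): sun 1 + (-1) = 0, ring 1 + 7/30 = 37/30, arm 1 + 0 = 1
asked cell (row1, ring) = 1

row1: w_G1=1 w_G3=1 w_R=1
row2: w_G1=-1 w_G3=7/30 w_R=0
total: w_G1=0 w_G3=37/30 w_R=1
asked value: 1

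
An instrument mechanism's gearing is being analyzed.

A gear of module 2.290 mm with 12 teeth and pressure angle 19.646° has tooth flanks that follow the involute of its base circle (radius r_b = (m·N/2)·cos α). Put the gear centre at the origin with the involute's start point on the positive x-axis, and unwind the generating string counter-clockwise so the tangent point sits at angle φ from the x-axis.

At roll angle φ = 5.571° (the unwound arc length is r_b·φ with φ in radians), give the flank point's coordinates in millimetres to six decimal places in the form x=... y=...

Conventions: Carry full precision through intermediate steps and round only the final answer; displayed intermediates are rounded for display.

x=13.001189 y=0.003961

recognized (one wheel, involute flank): single-mesh tooth geometry, m = 2.290, N = 12
pitch radius r_p = m·N/2 = 2.290·12/2 = 13.740000
base radius r_b = r_p·cos α = 13.740000·cos 19.646° = 12.940165
roll angle φ = 5.571° = 0.09723229 rad
x = r_b·(cos φ + φ·sin φ) = 13.001189
y = r_b·(sin φ − φ·cos φ) = 0.003961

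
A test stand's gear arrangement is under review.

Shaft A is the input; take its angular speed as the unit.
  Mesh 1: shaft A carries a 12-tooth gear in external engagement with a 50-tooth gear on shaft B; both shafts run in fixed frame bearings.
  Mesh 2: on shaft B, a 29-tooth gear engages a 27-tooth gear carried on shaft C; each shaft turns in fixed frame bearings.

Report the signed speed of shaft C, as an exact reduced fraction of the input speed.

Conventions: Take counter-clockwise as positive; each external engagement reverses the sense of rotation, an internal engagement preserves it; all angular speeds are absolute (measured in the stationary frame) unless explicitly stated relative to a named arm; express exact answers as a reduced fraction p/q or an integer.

58/225

2-mesh fixed-axis compound train (all bearings frame-fixed)
mesh 1 [12T→50T]: |ω|/ω_in = 1×12/50 = 6/25, sense flips to −
mesh 2 [29T→27T]: |ω|/ω_in = (6/25)×29/27 = 58/225, sense flips to +
signed output speed (× input speed) = 58/225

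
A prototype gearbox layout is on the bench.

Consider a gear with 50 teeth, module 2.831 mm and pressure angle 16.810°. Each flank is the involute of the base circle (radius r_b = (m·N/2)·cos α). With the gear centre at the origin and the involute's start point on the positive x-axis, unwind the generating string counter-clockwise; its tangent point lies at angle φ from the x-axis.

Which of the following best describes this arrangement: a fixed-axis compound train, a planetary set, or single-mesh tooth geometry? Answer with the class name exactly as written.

recognized (one wheel, involute flank): single-mesh tooth geometry, m = 2.831, N = 50
classification: single-mesh tooth geometry

single-mesh tooth geometry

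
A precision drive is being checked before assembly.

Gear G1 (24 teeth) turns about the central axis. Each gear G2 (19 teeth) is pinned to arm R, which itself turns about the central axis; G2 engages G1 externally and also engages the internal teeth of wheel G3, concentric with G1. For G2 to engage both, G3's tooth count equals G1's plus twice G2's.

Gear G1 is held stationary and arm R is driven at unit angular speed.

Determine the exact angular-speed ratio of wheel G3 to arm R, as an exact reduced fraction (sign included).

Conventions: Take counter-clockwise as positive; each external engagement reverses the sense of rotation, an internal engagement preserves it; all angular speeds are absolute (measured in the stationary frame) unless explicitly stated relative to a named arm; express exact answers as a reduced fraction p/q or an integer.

topology: planetary set — G1 24T / G2 19T / G3 62T, arm = carrier (Willis)
ring teeth: 24 + 2·19 = 62
24(ω_sun−ω_arm) = −62(ω_ring−ω_arm),  ω_sun = 0, ω_arm = 1
ω_ring = 1 − (24/62)(0−1) = 43/31
ω_out/ω_in = 43/31

43/31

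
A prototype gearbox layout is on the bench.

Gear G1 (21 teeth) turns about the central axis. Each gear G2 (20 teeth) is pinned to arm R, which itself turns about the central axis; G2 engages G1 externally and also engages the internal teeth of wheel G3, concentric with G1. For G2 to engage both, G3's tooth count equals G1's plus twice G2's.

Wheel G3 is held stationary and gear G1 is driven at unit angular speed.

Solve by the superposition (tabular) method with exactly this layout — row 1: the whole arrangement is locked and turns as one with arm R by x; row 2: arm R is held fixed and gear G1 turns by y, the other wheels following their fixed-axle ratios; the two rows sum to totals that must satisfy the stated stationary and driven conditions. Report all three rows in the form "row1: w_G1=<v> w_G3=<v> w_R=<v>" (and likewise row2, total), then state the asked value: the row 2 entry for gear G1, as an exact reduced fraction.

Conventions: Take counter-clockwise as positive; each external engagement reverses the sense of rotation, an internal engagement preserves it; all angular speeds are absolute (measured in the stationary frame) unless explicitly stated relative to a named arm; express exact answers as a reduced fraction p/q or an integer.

row1: w_G1=21/82 w_G3=21/82 w_R=21/82
row2: w_G1=61/82 w_G3=-21/82 w_R=0
total: w_G1=1 w_G3=0 w_R=21/82
asked value: 61/82

class = planetary set [G3 = 21+2·20 = 61; Willis about the carrier]
superposition row 1 [locked train]: every member turns x
superposition row 2 [arm held]: sun y, ring −(21/61)·y, arm 0
boundary: total ω_ring = x − (21/61)·y = 0 and total ω_sun = x + y = 1  ⇒  y = 61/82, x = 21/82
row 2 ring = −(21/61)·61/82 = -21/82
totals (row 1 + row 2): sun 21/82 + 61/82 = 1, ring 21/82 + (-21/82) = 0, arm 21/82 + 0 = 21/82
asked cell (row2, sun) = 61/82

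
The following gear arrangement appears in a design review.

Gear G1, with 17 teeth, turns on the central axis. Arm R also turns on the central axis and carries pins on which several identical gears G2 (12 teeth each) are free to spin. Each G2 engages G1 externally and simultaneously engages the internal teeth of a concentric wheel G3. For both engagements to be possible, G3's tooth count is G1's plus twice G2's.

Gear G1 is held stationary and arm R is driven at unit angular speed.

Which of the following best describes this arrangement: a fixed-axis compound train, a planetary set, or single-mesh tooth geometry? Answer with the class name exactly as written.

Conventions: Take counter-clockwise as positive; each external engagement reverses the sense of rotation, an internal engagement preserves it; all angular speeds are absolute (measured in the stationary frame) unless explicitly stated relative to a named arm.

recognized (axles ride arm R): planetary set, 17/12/41 teeth
classification: planetary set

planetary set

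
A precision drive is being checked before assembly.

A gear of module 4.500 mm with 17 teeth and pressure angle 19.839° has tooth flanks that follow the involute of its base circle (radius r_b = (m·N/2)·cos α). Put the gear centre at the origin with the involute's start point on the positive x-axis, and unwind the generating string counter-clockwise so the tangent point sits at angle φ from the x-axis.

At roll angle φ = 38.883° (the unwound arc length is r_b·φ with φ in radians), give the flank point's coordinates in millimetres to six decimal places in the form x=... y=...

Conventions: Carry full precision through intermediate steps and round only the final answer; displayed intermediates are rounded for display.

single-mesh involute tooth geometry (17T wheel at module 4.500)
pitch radius r_p = m·N/2 = 4.500·17/2 = 38.250000
base radius r_b = r_p·cos α = 38.250000·cos 19.839° = 35.979862
roll angle φ = 38.883° = 0.67863637 rad
x = r_b·(cos φ + φ·sin φ) = 43.335271
y = r_b·(sin φ − φ·cos φ) = 3.578614

x=43.335271 y=3.578614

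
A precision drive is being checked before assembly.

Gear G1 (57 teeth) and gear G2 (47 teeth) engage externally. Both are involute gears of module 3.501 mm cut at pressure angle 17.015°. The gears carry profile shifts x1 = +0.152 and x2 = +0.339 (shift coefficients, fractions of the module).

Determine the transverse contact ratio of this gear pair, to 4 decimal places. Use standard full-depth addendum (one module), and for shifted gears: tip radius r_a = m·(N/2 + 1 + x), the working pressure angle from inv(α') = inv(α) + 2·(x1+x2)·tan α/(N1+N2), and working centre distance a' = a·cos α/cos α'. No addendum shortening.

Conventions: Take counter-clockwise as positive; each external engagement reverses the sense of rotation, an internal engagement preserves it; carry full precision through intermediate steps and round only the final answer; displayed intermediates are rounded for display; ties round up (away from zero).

single-mesh involute tooth geometry (57T engaging 47T at module 3.501)
base radii: r_b1 = 95.411014, r_b2 = 78.672239
tip radii: r_a1 = 103.811652, r_a2 = 86.961339
inv(α') = inv(17.015°) + 2·(+0.152+0.339)·tan α/(57+47) = 0.01193871  ⇒  α' = 18.61656°
a' = a·cos α / cos α' = 182.0520·cos 17.015°/cos 18.61656° = 183.694871
action lengths: √(r_a1²−r_b1²) = 40.909627, √(r_a2²−r_b2²) = 37.053384
base pitch p_b = π·m·cos α = 10.517282
CR = (40.909627 + 37.053384 − 183.694871·sin 18.61656°)/10.517282 = 1.837119
contact ratio ≈ 1.8371

1.8371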